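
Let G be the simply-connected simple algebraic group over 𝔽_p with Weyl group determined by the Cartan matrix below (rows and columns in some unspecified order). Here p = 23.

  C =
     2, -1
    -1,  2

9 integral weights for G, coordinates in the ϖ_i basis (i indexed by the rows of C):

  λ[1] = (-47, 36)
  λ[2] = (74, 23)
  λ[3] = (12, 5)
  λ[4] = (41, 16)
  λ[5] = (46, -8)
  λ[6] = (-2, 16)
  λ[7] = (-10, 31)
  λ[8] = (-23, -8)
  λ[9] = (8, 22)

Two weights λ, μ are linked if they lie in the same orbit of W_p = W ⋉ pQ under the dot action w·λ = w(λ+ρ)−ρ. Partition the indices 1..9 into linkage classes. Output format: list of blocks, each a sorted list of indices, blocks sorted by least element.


Type A_2, rank 2, |W|=6; reorder rows/cols to standard.

λ_j+ρ reflected into Ā_23 (⟨·,θ^∨⟩≤23); 2-tuples as given:

  λ_1 → (0, 14);  λ_2 → (1, 16);  λ_3 → (13, 6);  λ_4 → (13, 6);  λ_5 → (1, 16);  λ_6 → (1, 16);  λ_7 → (0, 14);  λ_8 → (1, 16);  λ_9 → (0, 14)

Linkage partition of the 9 weights (3 classes, p=23):

[[1, 7, 9], [2, 5, 6, 8], [3, 4]]


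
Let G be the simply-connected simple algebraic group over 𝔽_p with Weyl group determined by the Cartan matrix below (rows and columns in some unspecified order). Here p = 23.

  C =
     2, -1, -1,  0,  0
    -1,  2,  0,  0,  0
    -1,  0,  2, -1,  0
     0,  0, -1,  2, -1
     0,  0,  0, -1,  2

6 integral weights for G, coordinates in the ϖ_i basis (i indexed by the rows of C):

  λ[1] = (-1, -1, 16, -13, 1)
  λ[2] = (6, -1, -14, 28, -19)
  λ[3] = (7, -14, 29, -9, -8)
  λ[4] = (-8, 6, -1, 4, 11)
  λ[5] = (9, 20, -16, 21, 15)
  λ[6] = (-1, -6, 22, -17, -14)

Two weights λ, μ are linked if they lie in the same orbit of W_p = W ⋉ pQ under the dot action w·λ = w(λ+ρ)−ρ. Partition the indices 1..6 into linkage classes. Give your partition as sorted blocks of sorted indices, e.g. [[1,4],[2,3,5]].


C ↔ A_5 under row/col permutation; |W(A_5)| = 720.

W_23-reps of the 6 weights in Ā_23 (same 5-coord order as C):

    λ_1+ρ ↦ (0, 0, 5, 2, 10)
    λ_2+ρ ↦ (0, 0, 5, 2, 10)
    λ_3+ρ ↦ (2, 5, 8, 0, 7)
    λ_4+ρ ↦ (0, 0, 5, 2, 10)
    λ_5+ρ ↦ (2, 5, 8, 0, 7)
    λ_6+ρ ↦ (0, 0, 5, 2, 10)

These 6 weights hit 2 W_23-dot-orbits; sizes (4, 2):

[[1, 2, 4, 6], [3, 5]]


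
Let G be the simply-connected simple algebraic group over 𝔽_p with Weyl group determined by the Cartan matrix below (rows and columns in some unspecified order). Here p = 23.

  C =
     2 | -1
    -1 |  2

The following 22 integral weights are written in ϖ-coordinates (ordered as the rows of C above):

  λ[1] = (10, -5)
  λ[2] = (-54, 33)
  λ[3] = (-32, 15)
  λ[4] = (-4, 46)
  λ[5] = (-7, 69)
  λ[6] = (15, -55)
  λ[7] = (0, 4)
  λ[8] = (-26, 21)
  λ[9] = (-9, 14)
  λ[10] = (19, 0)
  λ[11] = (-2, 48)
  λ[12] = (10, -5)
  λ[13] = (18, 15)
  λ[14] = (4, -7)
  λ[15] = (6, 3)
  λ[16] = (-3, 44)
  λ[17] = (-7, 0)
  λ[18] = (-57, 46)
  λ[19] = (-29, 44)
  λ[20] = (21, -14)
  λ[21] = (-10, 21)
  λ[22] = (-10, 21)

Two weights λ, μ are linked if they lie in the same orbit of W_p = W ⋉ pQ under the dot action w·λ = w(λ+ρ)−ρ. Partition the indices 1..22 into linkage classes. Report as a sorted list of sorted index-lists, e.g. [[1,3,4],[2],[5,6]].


C ↔ A_2 under row/col permutation; |W(A_2)| = 6.

W_23-reps of the 22 weights in Ā_23 (same 2-coord order as C):

  λ_1 → (7, 4);  λ_2 → (7, 4);  λ_3 → (8, 7);  λ_4 → (20, 1);  λ_5 → (1, 5);  λ_6 → (8, 7);  λ_7 → (1, 5);  λ_8 → (20, 1);  λ_9 → (8, 7);  λ_10 → (20, 1);  λ_11 → (20, 1);  λ_12 → (7, 4);  λ_13 → (7, 4);  λ_14 → (1, 5);  λ_15 → (7, 4);  λ_16 → (20, 1);  λ_17 → (1, 5);  λ_18 → (9, 13);  λ_19 → (1, 5);  λ_20 → (9, 13);  λ_21 → (9, 13);  λ_22 → (9, 13)

Partition of {1..22} into 5 W_23-dot-orbits:

[[1, 2, 12, 13, 15], [3, 6, 9], [4, 8, 10, 11, 16], [5, 7, 14, 17, 19], [18, 20, 21, 22]]


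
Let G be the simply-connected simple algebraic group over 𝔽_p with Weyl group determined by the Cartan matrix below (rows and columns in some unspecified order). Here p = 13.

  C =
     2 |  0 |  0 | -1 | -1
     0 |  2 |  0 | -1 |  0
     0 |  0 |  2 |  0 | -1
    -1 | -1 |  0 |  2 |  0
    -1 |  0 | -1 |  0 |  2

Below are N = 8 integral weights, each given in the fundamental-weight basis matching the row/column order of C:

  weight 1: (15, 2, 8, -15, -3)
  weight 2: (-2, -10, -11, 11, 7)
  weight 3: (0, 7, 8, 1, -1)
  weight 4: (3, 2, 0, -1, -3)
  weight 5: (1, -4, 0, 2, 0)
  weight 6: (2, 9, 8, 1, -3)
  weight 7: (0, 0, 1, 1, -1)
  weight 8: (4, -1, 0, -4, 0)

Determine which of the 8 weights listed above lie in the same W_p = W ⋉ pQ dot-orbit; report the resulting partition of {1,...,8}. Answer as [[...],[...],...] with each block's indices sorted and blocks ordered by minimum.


Dynkin diagram of C (from the 8 off-diagonal −1 entries): A_5.

Folding the 8 weights λ_j+ρ into Ā_13 (reps in the given 5-coord order):

  λ_1 → (1, 1, 2, 2, 0) · λ_2 → (2, 3, 1, 0, 1) · λ_3 → (1, 1, 2, 2, 0) · λ_4 → (2, 3, 1, 0, 1) · λ_5 → (2, 3, 1, 0, 1) · λ_6 → (1, 1, 2, 2, 0) · λ_7 → (1, 1, 2, 2, 0) · λ_8 → (2, 3, 1, 0, 1)

The 8 indices split into 2 linkage classes (same alcove rep ⇔ same W_13-dot-orbit):

[[1, 3, 6, 7], [2, 4, 5, 8]]


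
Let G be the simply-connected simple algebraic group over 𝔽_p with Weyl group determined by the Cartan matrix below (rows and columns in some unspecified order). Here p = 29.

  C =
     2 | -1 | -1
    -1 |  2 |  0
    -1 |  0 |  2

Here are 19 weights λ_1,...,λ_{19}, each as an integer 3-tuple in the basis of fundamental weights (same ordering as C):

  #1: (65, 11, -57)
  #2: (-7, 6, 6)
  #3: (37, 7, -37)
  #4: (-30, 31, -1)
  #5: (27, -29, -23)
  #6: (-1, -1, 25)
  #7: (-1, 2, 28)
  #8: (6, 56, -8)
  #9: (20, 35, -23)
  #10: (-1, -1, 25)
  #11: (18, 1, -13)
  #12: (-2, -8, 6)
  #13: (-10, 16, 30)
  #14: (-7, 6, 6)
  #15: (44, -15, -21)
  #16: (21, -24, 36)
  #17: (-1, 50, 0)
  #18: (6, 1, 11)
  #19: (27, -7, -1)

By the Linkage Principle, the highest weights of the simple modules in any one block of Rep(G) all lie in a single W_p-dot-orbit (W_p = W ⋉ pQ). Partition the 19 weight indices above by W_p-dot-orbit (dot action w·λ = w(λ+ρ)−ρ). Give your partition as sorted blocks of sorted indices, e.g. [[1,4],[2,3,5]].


Type A_3, rank 3, |W|=24; reorder rows/cols to standard.

Folding the 19 weights λ_j+ρ into Ā_29 (reps in the given 3-coord order):

    λ_1+ρ ↦ (7, 2, 12)
    λ_2+ρ ↦ (6, 1, 1)
    λ_3+ρ ↦ (7, 2, 12)
    λ_4+ρ ↦ (0, 0, 26)
    λ_5+ρ ↦ (22, 6, 0)
    λ_6+ρ ↦ (0, 0, 26)
    λ_7+ρ ↦ (0, 0, 26)
    λ_8+ρ ↦ (22, 6, 0)
    λ_9+ρ ↦ (6, 1, 1)
    λ_10+ρ ↦ (0, 0, 26)
    λ_11+ρ ↦ (7, 2, 12)
    λ_12+ρ ↦ (6, 1, 1)
    λ_13+ρ ↦ (7, 2, 12)
    λ_14+ρ ↦ (6, 1, 1)
    λ_15+ρ ↦ (9, 2, 4)
    λ_16+ρ ↦ (6, 1, 1)
    λ_17+ρ ↦ (22, 6, 0)
    λ_18+ρ ↦ (7, 2, 12)
    λ_19+ρ ↦ (22, 6, 0)

Linkage partition of the 19 weights (5 classes, p=29):

[[1, 3, 11, 13, 18], [2, 9, 12, 14, 16], [4, 6, 7, 10], [5, 8, 17, 19], [15]]


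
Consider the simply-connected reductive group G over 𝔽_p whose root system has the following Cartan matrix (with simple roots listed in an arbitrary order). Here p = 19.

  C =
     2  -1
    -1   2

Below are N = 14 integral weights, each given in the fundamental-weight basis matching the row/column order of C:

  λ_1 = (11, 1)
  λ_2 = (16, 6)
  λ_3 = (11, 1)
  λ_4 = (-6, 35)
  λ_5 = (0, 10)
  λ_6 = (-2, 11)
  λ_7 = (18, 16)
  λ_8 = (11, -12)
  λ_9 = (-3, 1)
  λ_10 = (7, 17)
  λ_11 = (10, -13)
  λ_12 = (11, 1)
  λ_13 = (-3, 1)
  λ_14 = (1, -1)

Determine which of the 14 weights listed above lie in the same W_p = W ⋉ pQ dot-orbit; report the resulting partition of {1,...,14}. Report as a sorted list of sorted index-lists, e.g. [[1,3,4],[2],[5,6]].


Dynkin diagram of C (from the 2 off-diagonal −1 entries): A_2.

Each λ_j+ρ reduced to Ā_19; 2-tuples below use C's row order:

  [1] (12, 2) · [2] (12, 2) · [3] (12, 2) · [4] (12, 2) · [5] (1, 11) · [6] (1, 11) · [7] (2, 0) · [8] (1, 11) · [9] (2, 0) · [10] (1, 11) · [11] (1, 11) · [12] (12, 2) · [13] (2, 0) · [14] (2, 0)

Linkage partition of the 14 weights (3 classes, p=19):

[[1, 2, 3, 4, 12], [5, 6, 8, 10, 11], [7, 9, 13, 14]]


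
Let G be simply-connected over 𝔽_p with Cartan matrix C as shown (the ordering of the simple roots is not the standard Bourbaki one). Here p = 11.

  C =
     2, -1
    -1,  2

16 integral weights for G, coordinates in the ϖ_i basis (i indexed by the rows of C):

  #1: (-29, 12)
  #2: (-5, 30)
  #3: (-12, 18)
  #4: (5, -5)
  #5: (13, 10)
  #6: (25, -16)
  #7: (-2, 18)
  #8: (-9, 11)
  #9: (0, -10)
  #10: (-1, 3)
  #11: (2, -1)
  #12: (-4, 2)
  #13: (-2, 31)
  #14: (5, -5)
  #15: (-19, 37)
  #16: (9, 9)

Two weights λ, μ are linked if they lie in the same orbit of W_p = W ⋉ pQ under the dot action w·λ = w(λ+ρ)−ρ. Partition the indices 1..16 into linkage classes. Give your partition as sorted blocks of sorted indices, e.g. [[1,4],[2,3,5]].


Root system A_2: the 2×2 matrix C matches after relabeling.

Each λ_j+ρ reduced to Ā_11; 2-tuples below use C's row order:

  λ_1+ρ ↦ (2, 4);  λ_2+ρ ↦ (2, 4);  λ_3+ρ ↦ (3, 0);  λ_4+ρ ↦ (2, 4);  λ_5+ρ ↦ (3, 0);  λ_6+ρ ↦ (0, 4);  λ_7+ρ ↦ (7, 3);  λ_8+ρ ↦ (7, 3);  λ_9+ρ ↦ (8, 1);  λ_10+ρ ↦ (0, 4);  λ_11+ρ ↦ (3, 0);  λ_12+ρ ↦ (3, 0);  λ_13+ρ ↦ (1, 1);  λ_14+ρ ↦ (2, 4);  λ_15+ρ ↦ (2, 4);  λ_16+ρ ↦ (1, 1)

Partition of {1..16} into 6 W_11-dot-orbits:

[[1, 2, 4, 14, 15], [3, 5, 11, 12], [6, 10], [7, 8], [9], [13, 16]]


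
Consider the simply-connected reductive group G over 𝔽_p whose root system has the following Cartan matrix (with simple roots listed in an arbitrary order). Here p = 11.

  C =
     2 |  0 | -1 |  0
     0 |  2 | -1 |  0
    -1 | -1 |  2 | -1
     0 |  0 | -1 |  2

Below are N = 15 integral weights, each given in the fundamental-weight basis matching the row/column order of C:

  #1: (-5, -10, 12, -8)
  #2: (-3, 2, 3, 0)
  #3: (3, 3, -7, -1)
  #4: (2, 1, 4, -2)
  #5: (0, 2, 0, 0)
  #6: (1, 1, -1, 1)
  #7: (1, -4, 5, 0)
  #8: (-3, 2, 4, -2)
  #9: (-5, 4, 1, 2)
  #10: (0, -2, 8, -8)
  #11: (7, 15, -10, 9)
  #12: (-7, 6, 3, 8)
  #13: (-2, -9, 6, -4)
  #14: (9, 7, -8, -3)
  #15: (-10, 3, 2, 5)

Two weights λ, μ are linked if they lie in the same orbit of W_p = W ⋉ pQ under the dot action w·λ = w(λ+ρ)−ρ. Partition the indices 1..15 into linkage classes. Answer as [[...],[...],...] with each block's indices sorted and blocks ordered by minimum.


D_4 Cartan matrix, 4 simple roots permuted; ρ=(1,1,1,1).

λ_j+ρ reflected into Ā_11 (⟨·,θ^∨⟩≤11); 4-tuples as given:

  [1] (3, 2, 2, 0);  [2] (2, 3, 2, 1);  [3] (2, 2, 0, 2);  [4] (3, 2, 1, 1);  [5] (1, 3, 1, 1);  [6] (2, 2, 0, 2);  [7] (2, 3, 2, 1);  [8] (2, 3, 2, 1);  [9] (2, 3, 2, 1);  [10] (1, 1, 1, 7);  [11] (1, 3, 1, 1);  [12] (3, 2, 2, 0);  [13] (3, 2, 1, 1);  [14] (1, 1, 1, 7);  [15] (3, 2, 2, 0)

These 15 weights hit 6 W_11-dot-orbits; sizes (3, 4, 2, 2, 2, 2):

[[1, 12, 15], [2, 7, 8, 9], [3, 6], [4, 13], [5, 11], [10, 14]]


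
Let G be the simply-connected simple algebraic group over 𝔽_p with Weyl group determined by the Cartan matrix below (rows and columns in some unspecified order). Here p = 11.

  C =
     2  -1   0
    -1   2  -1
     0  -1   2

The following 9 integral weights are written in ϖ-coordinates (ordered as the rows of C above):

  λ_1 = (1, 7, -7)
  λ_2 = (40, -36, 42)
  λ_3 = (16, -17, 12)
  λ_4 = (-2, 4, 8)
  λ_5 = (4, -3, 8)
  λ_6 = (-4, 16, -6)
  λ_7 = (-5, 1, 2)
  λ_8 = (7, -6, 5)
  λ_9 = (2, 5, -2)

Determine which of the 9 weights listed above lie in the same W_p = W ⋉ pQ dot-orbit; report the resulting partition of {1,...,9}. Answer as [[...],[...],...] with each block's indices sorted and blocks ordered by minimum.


C ↔ A_3 under row/col permutation; |W(A_3)| = 24.

W_11-reps of the 9 weights in Ā_11 (same 3-coord order as C):

  [1] (2, 2, 6);  [2] (3, 5, 1);  [3] (3, 5, 1);  [4] (2, 2, 6);  [5] (2, 2, 6);  [6] (3, 5, 1);  [7] (2, 2, 1);  [8] (3, 5, 1);  [9] (3, 5, 1)

3 distinct reps among the 9 weights ⇒ 3 W_11-linkage classes:

[[1, 4, 5], [2, 3, 6, 8, 9], [7]]


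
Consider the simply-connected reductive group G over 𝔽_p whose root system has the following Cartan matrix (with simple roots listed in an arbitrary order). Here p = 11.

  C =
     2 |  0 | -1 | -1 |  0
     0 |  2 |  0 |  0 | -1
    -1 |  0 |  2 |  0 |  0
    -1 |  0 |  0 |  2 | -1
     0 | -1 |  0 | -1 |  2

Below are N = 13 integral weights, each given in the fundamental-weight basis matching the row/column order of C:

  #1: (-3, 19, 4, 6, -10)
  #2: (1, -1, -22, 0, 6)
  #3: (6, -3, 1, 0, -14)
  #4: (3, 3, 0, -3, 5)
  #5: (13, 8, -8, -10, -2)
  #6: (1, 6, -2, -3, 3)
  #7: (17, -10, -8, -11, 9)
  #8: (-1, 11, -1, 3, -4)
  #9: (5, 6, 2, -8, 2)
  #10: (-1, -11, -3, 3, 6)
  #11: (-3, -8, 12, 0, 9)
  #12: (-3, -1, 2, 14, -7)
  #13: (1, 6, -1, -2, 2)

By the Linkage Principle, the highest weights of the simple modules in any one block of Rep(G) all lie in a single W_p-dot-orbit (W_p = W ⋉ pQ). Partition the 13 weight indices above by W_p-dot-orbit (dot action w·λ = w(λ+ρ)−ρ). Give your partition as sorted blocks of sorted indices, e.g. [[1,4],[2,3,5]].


C ↔ A_5 under row/col permutation; |W(A_5)| = 720.

Alcove-folded reps (p=11, 13 weights, presented ϖ-order):

  1: (2, 1, 2, 5, 0) · 2: (7, 1, 1, 0, 0) · 3: (1, 2, 1, 2, 4) · 4: (1, 2, 1, 2, 4) · 5: (1, 2, 1, 2, 4) · 6: (1, 7, 0, 1, 2) · 7: (1, 7, 0, 1, 2) · 8: (1, 7, 0, 1, 2) · 9: (1, 2, 1, 2, 4) · 10: (1, 7, 0, 1, 2) · 11: (0, 2, 0, 1, 1) · 12: (2, 1, 2, 5, 0) · 13: (1, 7, 0, 1, 2)

These 13 weights hit 5 W_11-dot-orbits; sizes (2, 1, 4, 5, 1):

[[1, 12], [2], [3, 4, 5, 9], [6, 7, 8, 10, 13], [11]]


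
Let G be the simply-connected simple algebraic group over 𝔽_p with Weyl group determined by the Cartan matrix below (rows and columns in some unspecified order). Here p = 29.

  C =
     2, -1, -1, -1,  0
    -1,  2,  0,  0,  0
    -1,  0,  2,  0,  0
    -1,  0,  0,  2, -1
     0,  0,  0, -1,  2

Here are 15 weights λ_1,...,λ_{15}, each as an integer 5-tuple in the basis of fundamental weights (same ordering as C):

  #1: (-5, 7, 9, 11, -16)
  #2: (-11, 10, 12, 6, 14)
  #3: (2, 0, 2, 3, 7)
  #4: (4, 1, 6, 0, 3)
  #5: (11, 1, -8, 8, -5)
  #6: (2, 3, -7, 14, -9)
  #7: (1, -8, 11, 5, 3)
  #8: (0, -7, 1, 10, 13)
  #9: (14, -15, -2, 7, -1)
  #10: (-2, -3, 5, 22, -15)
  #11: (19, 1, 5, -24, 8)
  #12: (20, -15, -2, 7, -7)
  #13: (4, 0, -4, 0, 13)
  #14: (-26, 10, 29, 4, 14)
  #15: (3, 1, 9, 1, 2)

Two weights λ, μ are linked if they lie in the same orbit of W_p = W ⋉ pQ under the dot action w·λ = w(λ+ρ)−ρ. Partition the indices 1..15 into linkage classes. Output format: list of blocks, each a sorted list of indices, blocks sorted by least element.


C ↔ D_5 under row/col permutation; |W(D_5)| = 1920.

W_29-reps of the 15 weights in Ā_29 (same 5-coord order as C):

  λ_1+ρ ↦ (3, 1, 3, 4, 8) · λ_2+ρ ↦ (3, 1, 3, 4, 8) · λ_3+ρ ↦ (3, 1, 3, 4, 8) · λ_4+ρ ↦ (5, 2, 7, 1, 4) · λ_5+ρ ↦ (5, 2, 7, 1, 4) · λ_6+ρ ↦ (3, 1, 3, 4, 8) · λ_7+ρ ↦ (5, 2, 7, 1, 4) · λ_8+ρ ↦ (2, 1, 3, 1, 14) · λ_9+ρ ↦ (0, 14, 1, 6, 0) · λ_10+ρ ↦ (2, 1, 3, 1, 14) · λ_11+ρ ↦ (2, 1, 3, 1, 14) · λ_12+ρ ↦ (0, 14, 1, 6, 0) · λ_13+ρ ↦ (2, 1, 3, 1, 14) · λ_14+ρ ↦ (4, 5, 4, 1, 4) · λ_15+ρ ↦ (4, 2, 10, 2, 3)

Grouping the 15 weights by Ā_29-representative: 6 linkage classes.

[[1, 2, 3, 6], [4, 5, 7], [8, 10, 11, 13], [9, 12], [14], [15]]


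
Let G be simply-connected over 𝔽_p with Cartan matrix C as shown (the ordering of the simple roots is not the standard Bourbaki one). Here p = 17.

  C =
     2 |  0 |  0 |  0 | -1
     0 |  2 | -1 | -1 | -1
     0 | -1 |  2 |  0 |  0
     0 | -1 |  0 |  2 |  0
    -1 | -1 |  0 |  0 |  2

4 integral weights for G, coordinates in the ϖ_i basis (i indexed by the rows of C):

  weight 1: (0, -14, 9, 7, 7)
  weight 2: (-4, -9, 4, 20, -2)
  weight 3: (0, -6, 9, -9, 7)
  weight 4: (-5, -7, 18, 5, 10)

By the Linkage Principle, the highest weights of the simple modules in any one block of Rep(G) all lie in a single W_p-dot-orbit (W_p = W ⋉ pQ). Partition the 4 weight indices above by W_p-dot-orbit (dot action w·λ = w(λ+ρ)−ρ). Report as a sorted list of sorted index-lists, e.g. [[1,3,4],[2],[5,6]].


Cartan matrix: type D_5 (|W|=1920); un-permuting the 5 rows.

Folding the 4 weights λ_j+ρ into Ā_17 (reps in the given 5-coord order):

  λ_1+ρ ↦ (4, 0, 3, 5, 1)
  λ_2+ρ ↦ (4, 0, 3, 5, 1)
  λ_3+ρ ↦ (4, 0, 3, 5, 1)
  λ_4+ρ ↦ (4, 1, 3, 4, 2)

Linkage partition of the 4 weights (2 classes, p=17):

[[1, 2, 3], [4]]


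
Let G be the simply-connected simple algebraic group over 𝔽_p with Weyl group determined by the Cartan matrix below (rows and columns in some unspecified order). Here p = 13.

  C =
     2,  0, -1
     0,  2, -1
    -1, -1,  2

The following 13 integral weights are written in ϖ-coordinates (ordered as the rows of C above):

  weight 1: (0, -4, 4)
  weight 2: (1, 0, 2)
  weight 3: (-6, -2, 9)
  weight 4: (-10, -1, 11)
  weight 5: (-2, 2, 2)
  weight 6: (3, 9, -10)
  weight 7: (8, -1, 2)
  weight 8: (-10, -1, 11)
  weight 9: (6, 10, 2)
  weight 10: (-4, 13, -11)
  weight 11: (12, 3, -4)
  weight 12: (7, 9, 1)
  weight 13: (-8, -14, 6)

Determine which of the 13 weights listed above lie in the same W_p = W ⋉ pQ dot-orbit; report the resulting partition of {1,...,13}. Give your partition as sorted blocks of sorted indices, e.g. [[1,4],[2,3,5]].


Root system A_3: the 3×3 matrix C matches after relabeling.

Each λ_j+ρ reduced to Ā_13; 3-tuples below use C's row order:

  [1] (1, 3, 2) · [2] (2, 1, 3) · [3] (5, 1, 4) · [4] (9, 0, 3) · [5] (1, 3, 2) · [6] (5, 1, 4) · [7] (9, 0, 3) · [8] (9, 0, 3) · [9] (1, 3, 2) · [10] (9, 0, 3) · [11] (9, 0, 3) · [12] (1, 3, 2) · [13] (6, 0, 7)

Partition of {1..13} into 5 W_13-dot-orbits:

[[1, 5, 9, 12], [2], [3, 6], [4, 7, 8, 10, 11], [13]]


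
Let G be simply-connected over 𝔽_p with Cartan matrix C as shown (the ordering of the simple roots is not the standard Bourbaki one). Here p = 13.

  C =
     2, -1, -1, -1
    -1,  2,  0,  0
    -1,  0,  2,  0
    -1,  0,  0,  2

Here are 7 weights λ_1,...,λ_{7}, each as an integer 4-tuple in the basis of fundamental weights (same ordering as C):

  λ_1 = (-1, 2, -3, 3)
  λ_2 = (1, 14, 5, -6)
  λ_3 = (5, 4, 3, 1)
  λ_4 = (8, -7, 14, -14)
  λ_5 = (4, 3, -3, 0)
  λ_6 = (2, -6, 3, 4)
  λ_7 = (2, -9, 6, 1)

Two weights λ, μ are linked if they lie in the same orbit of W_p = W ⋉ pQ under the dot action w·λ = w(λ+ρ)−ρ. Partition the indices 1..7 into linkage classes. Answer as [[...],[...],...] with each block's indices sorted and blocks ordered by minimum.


Dynkin diagram of C (from the 6 off-diagonal −1 entries): D_4.

Alcove-folded reps (p=13, 7 weights, presented ϖ-order):

  [1] (2, 1, 0, 2) · [2] (2, 3, 2, 3) · [3] (2, 1, 0, 2) · [4] (2, 1, 0, 2) · [5] (3, 4, 2, 1) · [6] (2, 3, 2, 3) · [7] (2, 3, 2, 3)

Grouping the 7 weights by Ā_13-representative: 3 linkage classes.

[[1, 3, 4], [2, 6, 7], [5]]


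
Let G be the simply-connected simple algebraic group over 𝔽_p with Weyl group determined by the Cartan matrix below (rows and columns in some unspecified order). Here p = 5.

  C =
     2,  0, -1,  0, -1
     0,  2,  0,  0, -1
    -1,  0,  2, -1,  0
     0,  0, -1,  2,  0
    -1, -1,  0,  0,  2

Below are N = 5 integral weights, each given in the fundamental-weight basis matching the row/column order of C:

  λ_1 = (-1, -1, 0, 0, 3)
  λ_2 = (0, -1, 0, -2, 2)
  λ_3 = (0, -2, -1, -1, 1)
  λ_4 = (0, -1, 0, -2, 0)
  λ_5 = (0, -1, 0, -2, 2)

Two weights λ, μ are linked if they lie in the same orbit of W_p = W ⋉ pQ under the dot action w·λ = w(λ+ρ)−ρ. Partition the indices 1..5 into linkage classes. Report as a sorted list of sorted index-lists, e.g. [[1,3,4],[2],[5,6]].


Cartan matrix: type A_5 (|W|=720); un-permuting the 5 rows.

Ā_5 reps of the 5 weights (A_5, coords as presented):

    λ_1 → (0, 1, 1, 0, 3)
    λ_2 → (1, 0, 0, 1, 3)
    λ_3 → (1, 1, 0, 0, 1)
    λ_4 → (1, 0, 0, 1, 1)
    λ_5 → (1, 0, 0, 1, 3)

Grouping the 5 weights by Ā_5-representative: 4 linkage classes.

[[1], [2, 5], [3], [4]]


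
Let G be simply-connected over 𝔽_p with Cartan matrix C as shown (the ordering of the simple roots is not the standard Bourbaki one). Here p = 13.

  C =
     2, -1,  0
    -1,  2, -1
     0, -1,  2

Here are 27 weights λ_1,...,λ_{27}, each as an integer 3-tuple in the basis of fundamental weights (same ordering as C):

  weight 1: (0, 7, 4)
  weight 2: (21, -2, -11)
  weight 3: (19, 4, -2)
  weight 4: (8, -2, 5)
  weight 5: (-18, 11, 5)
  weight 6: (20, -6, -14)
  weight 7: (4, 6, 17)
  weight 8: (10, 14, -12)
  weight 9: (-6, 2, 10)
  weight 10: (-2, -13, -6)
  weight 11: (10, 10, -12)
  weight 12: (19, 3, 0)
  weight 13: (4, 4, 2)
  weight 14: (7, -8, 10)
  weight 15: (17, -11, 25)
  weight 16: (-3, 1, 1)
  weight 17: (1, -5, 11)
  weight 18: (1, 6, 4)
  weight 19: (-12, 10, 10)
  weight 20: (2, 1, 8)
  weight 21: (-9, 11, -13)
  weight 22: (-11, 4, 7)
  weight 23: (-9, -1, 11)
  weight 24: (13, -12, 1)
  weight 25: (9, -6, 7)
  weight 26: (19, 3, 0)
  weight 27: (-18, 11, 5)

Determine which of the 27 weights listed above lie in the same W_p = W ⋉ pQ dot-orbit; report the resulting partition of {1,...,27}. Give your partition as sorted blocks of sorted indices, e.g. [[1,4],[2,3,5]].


Type A_3, rank 3, |W|=24; reorder rows/cols to standard.

W_13-reps of the 27 weights in Ā_13 (same 3-coord order as C):

  1: (0, 8, 4);  2: (2, 2, 8);  3: (1, 7, 4);  4: (7, 1, 4);  5: (7, 1, 4);  6: (5, 5, 3);  7: (7, 1, 4);  8: (2, 0, 2);  9: (2, 2, 8);  10: (0, 8, 4);  11: (2, 0, 2);  12: (1, 7, 4);  13: (5, 5, 3);  14: (1, 7, 4);  15: (5, 5, 3);  16: (2, 0, 2);  17: (2, 2, 8);  18: (1, 7, 4);  19: (2, 0, 2);  20: (2, 2, 8);  21: (0, 8, 4);  22: (5, 5, 3);  23: (0, 8, 4);  24: (2, 2, 8);  25: (5, 5, 3);  26: (1, 7, 4);  27: (7, 1, 4)

These 27 weights hit 6 W_13-dot-orbits; sizes (4, 5, 5, 4, 5, 4):

[[1, 10, 21, 23], [2, 9, 17, 20, 24], [3, 12, 14, 18, 26], [4, 5, 7, 27], [6, 13, 15, 22, 25], [8, 11, 16, 19]]


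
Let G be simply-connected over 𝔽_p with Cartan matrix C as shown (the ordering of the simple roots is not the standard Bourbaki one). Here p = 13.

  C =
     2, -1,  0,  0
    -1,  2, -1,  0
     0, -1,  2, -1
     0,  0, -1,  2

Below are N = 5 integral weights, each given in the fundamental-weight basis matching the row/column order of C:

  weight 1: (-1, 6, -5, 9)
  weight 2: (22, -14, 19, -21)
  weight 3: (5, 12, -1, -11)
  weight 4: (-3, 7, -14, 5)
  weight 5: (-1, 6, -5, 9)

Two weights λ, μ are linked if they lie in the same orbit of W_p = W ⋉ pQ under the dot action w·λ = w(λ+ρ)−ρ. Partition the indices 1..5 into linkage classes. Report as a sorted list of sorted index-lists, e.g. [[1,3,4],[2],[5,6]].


Type A_4, rank 4, |W|=120; reorder rows/cols to standard.

Folding the 5 weights λ_j+ρ into Ā_13 (reps in the given 4-coord order):

  λ_1 → (0, 3, 4, 6) · λ_2 → (0, 3, 4, 6) · λ_3 → (0, 3, 4, 6) · λ_4 → (5, 1, 1, 6) · λ_5 → (0, 3, 4, 6)

The 5 indices split into 2 linkage classes (same alcove rep ⇔ same W_13-dot-orbit):

[[1, 2, 3, 5], [4]]


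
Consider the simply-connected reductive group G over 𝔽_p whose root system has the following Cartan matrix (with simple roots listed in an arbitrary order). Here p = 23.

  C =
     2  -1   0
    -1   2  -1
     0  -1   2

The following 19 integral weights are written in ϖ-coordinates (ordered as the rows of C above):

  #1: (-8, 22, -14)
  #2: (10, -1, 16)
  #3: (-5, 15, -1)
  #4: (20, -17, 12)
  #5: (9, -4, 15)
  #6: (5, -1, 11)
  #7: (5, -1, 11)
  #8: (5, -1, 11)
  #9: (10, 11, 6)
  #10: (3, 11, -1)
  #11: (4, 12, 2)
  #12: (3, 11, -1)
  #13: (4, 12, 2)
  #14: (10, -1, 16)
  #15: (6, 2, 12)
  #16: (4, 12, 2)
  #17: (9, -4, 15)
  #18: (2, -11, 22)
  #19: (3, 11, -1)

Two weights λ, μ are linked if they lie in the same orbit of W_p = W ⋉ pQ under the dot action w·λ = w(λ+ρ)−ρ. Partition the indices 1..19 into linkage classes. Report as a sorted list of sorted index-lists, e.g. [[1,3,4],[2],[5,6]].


Dynkin diagram of C (from the 4 off-diagonal −1 entries): A_3.

Each λ_j+ρ reduced to Ā_23; 3-tuples below use C's row order:

    λ_1 → (7, 3, 13)
    λ_2 → (6, 0, 12)
    λ_3 → (4, 12, 0)
    λ_4 → (5, 13, 3)
    λ_5 → (7, 3, 13)
    λ_6 → (6, 0, 12)
    λ_7 → (6, 0, 12)
    λ_8 → (6, 0, 12)
    λ_9 → (4, 12, 0)
    λ_10 → (4, 12, 0)
    λ_11 → (5, 13, 3)
    λ_12 → (4, 12, 0)
    λ_13 → (5, 13, 3)
    λ_14 → (6, 0, 12)
    λ_15 → (7, 3, 13)
    λ_16 → (5, 13, 3)
    λ_17 → (7, 3, 13)
    λ_18 → (7, 3, 13)
    λ_19 → (4, 12, 0)

Grouping the 19 weights by Ā_23-representative: 4 linkage classes.

[[1, 5, 15, 17, 18], [2, 6, 7, 8, 14], [3, 9, 10, 12, 19], [4, 11, 13, 16]]


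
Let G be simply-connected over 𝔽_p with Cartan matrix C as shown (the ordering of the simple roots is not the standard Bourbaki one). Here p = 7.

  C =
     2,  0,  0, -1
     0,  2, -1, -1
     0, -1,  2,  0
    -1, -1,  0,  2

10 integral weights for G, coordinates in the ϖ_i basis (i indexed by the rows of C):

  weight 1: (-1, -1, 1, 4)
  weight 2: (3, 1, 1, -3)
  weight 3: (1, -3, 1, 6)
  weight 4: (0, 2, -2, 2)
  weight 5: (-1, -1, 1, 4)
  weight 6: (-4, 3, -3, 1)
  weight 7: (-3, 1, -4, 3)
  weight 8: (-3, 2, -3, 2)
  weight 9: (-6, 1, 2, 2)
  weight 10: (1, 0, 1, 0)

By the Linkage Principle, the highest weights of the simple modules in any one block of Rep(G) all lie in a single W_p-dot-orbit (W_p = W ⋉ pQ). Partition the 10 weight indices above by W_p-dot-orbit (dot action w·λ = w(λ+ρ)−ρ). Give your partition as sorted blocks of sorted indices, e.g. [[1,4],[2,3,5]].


Cartan matrix: type A_4 (|W|=120); un-permuting the 4 rows.

λ_j+ρ reflected into Ā_7 (⟨·,θ^∨⟩≤7); 4-tuples as given:

  1: (0, 0, 2, 5);  2: (2, 0, 2, 2);  3: (0, 0, 2, 5);  4: (1, 2, 1, 3);  5: (0, 0, 2, 5);  6: (2, 1, 2, 1);  7: (2, 1, 2, 1);  8: (2, 1, 2, 1);  9: (2, 0, 2, 2);  10: (2, 1, 2, 1)

These 10 weights hit 4 W_7-dot-orbits; sizes (3, 2, 1, 4):

[[1, 3, 5], [2, 9], [4], [6, 7, 8, 10]]


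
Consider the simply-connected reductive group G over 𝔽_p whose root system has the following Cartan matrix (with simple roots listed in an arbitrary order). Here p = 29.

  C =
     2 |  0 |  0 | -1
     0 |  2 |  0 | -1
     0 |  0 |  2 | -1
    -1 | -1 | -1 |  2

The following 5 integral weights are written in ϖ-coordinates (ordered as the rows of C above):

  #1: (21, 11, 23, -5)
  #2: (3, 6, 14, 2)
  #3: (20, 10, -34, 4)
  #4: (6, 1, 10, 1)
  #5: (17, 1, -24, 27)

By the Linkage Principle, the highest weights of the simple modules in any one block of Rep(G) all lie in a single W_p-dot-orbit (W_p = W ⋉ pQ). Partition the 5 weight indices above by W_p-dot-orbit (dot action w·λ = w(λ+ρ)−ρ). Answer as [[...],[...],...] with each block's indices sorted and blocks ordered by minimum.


Dynkin diagram of C (from the 6 off-diagonal −1 entries): D_4.

W_29-reps of the 5 weights in Ā_29 (same 4-coord order as C):

    λ_1+ρ ↦ (3, 13, 1, 4)
    λ_2+ρ ↦ (4, 7, 15, 0)
    λ_3+ρ ↦ (3, 13, 1, 4)
    λ_4+ρ ↦ (7, 2, 11, 2)
    λ_5+ρ ↦ (1, 17, 4, 1)

Partition of {1..5} into 4 W_29-dot-orbits:

[[1, 3], [2], [4], [5]]


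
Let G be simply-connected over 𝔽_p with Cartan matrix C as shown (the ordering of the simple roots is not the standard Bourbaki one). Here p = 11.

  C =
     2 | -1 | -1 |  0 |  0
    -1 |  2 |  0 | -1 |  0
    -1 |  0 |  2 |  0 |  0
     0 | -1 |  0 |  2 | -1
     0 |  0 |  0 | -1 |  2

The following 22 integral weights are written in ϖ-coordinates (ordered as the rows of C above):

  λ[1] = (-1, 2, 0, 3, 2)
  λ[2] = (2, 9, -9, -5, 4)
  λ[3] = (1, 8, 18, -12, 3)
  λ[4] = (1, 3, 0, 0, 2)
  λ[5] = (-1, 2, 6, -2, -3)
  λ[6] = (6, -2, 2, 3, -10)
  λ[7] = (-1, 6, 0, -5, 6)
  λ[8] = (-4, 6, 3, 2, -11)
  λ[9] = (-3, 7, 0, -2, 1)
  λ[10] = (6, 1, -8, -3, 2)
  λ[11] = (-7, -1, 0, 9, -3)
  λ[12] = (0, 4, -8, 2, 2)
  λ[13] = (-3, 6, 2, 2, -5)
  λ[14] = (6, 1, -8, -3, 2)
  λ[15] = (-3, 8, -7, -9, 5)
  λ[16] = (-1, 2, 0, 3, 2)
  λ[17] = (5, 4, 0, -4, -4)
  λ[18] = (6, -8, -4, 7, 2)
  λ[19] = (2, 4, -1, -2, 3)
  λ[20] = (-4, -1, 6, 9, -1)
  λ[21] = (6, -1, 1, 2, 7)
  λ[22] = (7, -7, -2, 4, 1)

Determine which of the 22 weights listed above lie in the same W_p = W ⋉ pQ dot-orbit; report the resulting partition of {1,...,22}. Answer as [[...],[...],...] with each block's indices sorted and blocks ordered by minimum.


Dynkin diagram of C (from the 8 off-diagonal −1 entries): A_5.

λ_j+ρ reflected into Ā_11 (⟨·,θ^∨⟩≤11); 5-tuples as given:

  λ_1 → (0, 3, 1, 4, 3);  λ_2 → (5, 1, 0, 2, 2);  λ_3 → (0, 0, 7, 2, 1);  λ_4 → (2, 4, 1, 1, 3);  λ_5 → (0, 0, 7, 2, 1);  λ_6 → (1, 5, 1, 1, 1);  λ_7 → (0, 3, 1, 4, 3);  λ_8 → (0, 3, 1, 4, 3);  λ_9 → (1, 5, 1, 1, 1);  λ_10 → (0, 0, 7, 2, 1);  λ_11 → (5, 1, 0, 2, 2);  λ_12 → (5, 1, 0, 2, 2);  λ_13 → (2, 4, 1, 1, 3);  λ_14 → (0, 0, 7, 2, 1);  λ_15 → (1, 5, 1, 1, 1);  λ_16 → (0, 3, 1, 4, 3);  λ_17 → (5, 1, 0, 2, 2);  λ_18 → (3, 4, 0, 1, 3);  λ_19 → (3, 4, 0, 1, 3);  λ_20 → (0, 3, 1, 4, 3);  λ_21 → (0, 0, 7, 2, 1);  λ_22 → (1, 5, 1, 1, 1)

Partition of {1..22} into 6 W_11-dot-orbits:

[[1, 7, 8, 16, 20], [2, 11, 12, 17], [3, 5, 10, 14, 21], [4, 13], [6, 9, 15, 22], [18, 19]]


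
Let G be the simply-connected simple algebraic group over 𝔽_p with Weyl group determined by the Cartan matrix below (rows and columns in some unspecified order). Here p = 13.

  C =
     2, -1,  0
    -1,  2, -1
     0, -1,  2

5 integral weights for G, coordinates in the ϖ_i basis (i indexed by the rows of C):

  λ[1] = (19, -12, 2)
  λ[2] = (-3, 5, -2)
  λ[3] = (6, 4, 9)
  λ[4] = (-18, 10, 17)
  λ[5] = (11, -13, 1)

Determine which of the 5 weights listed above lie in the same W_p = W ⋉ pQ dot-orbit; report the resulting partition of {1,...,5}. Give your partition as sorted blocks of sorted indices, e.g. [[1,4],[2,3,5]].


Cartan matrix: type A_3 (|W|=24); un-permuting the 3 rows.

λ_j+ρ reflected into Ā_13 (⟨·,θ^∨⟩≤13); 3-tuples as given:

  λ_1+ρ ↦ (2, 3, 1)
  λ_2+ρ ↦ (2, 3, 1)
  λ_3+ρ ↦ (2, 3, 1)
  λ_4+ρ ↦ (2, 3, 1)
  λ_5+ρ ↦ (0, 2, 10)

Linkage partition of the 5 weights (2 classes, p=13):

[[1, 2, 3, 4], [5]]


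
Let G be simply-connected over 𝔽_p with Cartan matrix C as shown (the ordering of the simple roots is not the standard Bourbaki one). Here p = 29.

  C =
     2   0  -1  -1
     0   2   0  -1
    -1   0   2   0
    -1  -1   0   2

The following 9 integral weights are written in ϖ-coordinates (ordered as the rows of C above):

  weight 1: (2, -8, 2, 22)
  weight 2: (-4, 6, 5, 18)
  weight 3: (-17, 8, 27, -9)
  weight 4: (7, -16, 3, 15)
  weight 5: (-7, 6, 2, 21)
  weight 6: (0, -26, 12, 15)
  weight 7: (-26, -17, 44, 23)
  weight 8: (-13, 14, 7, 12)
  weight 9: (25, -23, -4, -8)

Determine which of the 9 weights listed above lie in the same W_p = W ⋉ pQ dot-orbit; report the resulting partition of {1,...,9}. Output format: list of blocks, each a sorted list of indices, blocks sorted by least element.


Type A_4, rank 4, |W|=120; reorder rows/cols to standard.

W_29-reps of the 9 weights in Ā_29 (same 4-coord order as C):

    λ_1+ρ ↦ (3, 7, 3, 16)
    λ_2+ρ ↦ (3, 7, 3, 16)
    λ_3+ρ ↦ (8, 15, 4, 1)
    λ_4+ρ ↦ (8, 15, 4, 1)
    λ_5+ρ ↦ (3, 7, 3, 16)
    λ_6+ρ ↦ (8, 15, 4, 1)
    λ_7+ρ ↦ (8, 15, 4, 1)
    λ_8+ρ ↦ (8, 15, 4, 1)
    λ_9+ρ ↦ (3, 7, 3, 16)

Partition of {1..9} into 2 W_29-dot-orbits:

[[1, 2, 5, 9], [3, 4, 6, 7, 8]]


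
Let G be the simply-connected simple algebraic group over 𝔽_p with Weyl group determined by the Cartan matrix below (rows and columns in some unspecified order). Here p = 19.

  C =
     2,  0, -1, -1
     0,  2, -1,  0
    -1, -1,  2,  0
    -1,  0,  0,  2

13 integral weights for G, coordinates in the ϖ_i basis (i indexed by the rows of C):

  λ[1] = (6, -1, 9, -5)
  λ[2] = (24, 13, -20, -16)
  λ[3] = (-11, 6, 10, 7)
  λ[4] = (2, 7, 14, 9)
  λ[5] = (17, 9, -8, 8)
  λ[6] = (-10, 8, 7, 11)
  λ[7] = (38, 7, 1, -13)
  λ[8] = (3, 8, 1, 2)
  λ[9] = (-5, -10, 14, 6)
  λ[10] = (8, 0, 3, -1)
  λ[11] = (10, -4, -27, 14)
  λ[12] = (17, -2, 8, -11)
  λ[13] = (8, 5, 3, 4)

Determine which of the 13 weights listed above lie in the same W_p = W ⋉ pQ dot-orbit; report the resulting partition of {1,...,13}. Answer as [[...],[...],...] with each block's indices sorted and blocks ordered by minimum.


Dynkin diagram of C (from the 6 off-diagonal −1 entries): A_4.

Ā_19 reps of the 13 weights (A_4, coords as presented):

    1: (3, 0, 10, 4)
    2: (9, 1, 4, 0)
    3: (8, 7, 1, 2)
    4: (4, 9, 2, 3)
    5: (8, 7, 1, 2)
    6: (8, 7, 1, 2)
    7: (8, 7, 1, 2)
    8: (4, 9, 2, 3)
    9: (4, 9, 2, 3)
    10: (9, 1, 4, 0)
    11: (7, 1, 8, 0)
    12: (8, 7, 1, 2)
    13: (9, 1, 4, 0)

Grouping the 13 weights by Ā_19-representative: 5 linkage classes.

[[1], [2, 10, 13], [3, 5, 6, 7, 12], [4, 8, 9], [11]]


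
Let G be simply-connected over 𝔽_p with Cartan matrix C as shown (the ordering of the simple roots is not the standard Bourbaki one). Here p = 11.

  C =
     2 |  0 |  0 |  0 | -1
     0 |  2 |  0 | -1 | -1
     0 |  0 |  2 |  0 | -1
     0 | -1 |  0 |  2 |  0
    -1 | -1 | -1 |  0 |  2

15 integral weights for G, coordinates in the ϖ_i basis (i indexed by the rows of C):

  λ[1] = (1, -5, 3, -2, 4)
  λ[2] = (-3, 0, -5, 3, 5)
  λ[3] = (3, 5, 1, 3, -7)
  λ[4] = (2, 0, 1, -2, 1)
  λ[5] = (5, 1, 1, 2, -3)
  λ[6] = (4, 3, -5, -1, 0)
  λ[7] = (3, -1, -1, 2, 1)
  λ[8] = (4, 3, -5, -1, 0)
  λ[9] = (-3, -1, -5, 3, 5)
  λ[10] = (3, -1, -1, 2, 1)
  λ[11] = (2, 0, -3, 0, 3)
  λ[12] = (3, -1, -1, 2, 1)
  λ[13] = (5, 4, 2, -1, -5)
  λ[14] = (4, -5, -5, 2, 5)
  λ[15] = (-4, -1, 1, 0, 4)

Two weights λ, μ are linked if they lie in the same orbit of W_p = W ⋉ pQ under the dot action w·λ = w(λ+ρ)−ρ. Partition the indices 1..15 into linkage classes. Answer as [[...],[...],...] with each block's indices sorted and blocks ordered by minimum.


Root system D_5: the 5×5 matrix C matches after relabeling.

Ā_11 reps of the 15 weights (D_5, coords as presented):

  1: (2, 0, 4, 4, 0)
  2: (2, 0, 4, 4, 0)
  3: (2, 0, 4, 4, 0)
  4: (3, 0, 2, 1, 2)
  5: (4, 0, 0, 3, 2)
  6: (2, 1, 1, 0, 3)
  7: (4, 0, 0, 3, 2)
  8: (2, 1, 1, 0, 3)
  9: (2, 0, 4, 4, 0)
  10: (4, 0, 0, 3, 2)
  11: (3, 0, 2, 1, 2)
  12: (4, 0, 0, 3, 2)
  13: (2, 1, 1, 0, 3)
  14: (3, 0, 2, 1, 2)
  15: (3, 0, 2, 1, 2)

Linkage partition of the 15 weights (4 classes, p=11):

[[1, 2, 3, 9], [4, 11, 14, 15], [5, 7, 10, 12], [6, 8, 13]]


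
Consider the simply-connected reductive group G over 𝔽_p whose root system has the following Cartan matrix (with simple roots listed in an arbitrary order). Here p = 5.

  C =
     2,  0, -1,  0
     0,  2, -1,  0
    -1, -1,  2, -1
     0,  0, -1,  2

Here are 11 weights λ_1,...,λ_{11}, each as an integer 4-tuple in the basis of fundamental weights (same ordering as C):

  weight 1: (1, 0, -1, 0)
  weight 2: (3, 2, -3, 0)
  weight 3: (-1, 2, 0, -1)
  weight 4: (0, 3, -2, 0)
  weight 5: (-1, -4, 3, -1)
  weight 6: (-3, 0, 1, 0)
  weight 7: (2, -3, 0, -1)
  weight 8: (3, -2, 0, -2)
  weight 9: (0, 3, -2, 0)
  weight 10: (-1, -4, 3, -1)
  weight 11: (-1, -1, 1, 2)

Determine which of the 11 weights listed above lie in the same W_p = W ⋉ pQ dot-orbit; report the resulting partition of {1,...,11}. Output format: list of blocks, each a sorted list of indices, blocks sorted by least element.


Type D_4, rank 4, |W|=192; reorder rows/cols to standard.

Alcove-folded reps (p=5, 11 weights, presented ϖ-order):

  λ_1+ρ ↦ (2, 1, 0, 1);  λ_2+ρ ↦ (2, 1, 0, 1);  λ_3+ρ ↦ (0, 3, 1, 0);  λ_4+ρ ↦ (0, 3, 1, 0);  λ_5+ρ ↦ (0, 3, 1, 0);  λ_6+ρ ↦ (2, 1, 0, 1);  λ_7+ρ ↦ (2, 1, 0, 1);  λ_8+ρ ↦ (3, 0, 1, 0);  λ_9+ρ ↦ (0, 3, 1, 0);  λ_10+ρ ↦ (0, 3, 1, 0);  λ_11+ρ ↦ (0, 0, 0, 3)

Partition of {1..11} into 4 W_5-dot-orbits:

[[1, 2, 6, 7], [3, 4, 5, 9, 10], [8], [11]]


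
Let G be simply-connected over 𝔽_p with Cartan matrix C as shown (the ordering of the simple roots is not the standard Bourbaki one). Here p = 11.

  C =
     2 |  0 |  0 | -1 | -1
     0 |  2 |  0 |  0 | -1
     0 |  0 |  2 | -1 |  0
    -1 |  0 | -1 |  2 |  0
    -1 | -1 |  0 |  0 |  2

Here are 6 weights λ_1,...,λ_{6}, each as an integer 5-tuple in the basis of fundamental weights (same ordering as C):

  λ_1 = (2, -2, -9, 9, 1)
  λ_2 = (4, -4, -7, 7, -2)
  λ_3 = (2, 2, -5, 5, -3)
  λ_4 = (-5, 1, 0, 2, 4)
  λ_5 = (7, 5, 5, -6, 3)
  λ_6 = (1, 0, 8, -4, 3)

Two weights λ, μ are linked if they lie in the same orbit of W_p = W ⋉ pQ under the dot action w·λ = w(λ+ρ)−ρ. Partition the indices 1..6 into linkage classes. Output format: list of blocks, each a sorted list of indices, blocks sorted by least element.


Type A_5, rank 5, |W|=720; reorder rows/cols to standard.

λ_j+ρ reflected into Ā_11 (⟨·,θ^∨⟩≤11); 5-tuples as given:

  λ_1+ρ ↦ (1, 1, 4, 2, 2) · λ_2+ρ ↦ (1, 1, 4, 2, 2) · λ_3+ρ ↦ (1, 1, 4, 2, 2) · λ_4+ρ ↦ (3, 2, 0, 1, 1) · λ_5+ρ ↦ (1, 1, 4, 2, 2) · λ_6+ρ ↦ (1, 1, 4, 2, 2)

Linkage partition of the 6 weights (2 classes, p=11):

[[1, 2, 3, 5, 6], [4]]


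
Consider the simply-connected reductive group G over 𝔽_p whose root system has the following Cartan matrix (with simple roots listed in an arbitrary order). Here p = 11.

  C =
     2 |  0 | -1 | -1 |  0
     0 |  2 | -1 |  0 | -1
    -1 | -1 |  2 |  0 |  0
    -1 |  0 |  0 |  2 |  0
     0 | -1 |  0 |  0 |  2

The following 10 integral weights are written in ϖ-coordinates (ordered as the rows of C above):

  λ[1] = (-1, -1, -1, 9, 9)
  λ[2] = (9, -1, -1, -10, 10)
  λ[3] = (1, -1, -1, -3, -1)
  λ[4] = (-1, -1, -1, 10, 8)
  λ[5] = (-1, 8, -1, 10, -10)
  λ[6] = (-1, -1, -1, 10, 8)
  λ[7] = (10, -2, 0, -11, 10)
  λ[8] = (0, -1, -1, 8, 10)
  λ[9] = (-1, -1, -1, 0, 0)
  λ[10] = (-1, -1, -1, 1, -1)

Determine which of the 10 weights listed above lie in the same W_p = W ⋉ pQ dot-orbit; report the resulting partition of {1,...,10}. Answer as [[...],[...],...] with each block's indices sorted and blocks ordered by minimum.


Type A_5, rank 5, |W|=720; reorder rows/cols to standard.

λ_j+ρ reflected into Ā_11 (⟨·,θ^∨⟩≤11); 5-tuples as given:

    λ_1+ρ ↦ (0, 0, 0, 1, 1)
    λ_2+ρ ↦ (0, 0, 0, 1, 1)
    λ_3+ρ ↦ (0, 0, 0, 2, 0)
    λ_4+ρ ↦ (0, 0, 0, 2, 0)
    λ_5+ρ ↦ (0, 0, 0, 2, 0)
    λ_6+ρ ↦ (0, 0, 0, 2, 0)
    λ_7+ρ ↦ (0, 0, 0, 1, 1)
    λ_8+ρ ↦ (0, 0, 0, 1, 1)
    λ_9+ρ ↦ (0, 0, 0, 1, 1)
    λ_10+ρ ↦ (0, 0, 0, 2, 0)

These 10 weights hit 2 W_11-dot-orbits; sizes (5, 5):

[[1, 2, 7, 8, 9], [3, 4, 5, 6, 10]]


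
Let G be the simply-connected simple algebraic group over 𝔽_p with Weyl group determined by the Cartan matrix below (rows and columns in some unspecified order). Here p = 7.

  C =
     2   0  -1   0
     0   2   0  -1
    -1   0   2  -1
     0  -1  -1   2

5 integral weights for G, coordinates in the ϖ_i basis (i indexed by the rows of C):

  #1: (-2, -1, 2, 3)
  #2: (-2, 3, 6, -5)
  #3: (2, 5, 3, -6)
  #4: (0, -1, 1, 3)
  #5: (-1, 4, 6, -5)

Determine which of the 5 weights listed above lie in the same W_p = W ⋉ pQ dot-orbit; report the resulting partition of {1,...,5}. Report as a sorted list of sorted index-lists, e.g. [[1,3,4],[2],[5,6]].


Dynkin diagram of C (from the 6 off-diagonal −1 entries): A_4.

λ_j+ρ reflected into Ā_7 (⟨·,θ^∨⟩≤7); 4-tuples as given:

  [1] (1, 0, 2, 4) · [2] (1, 0, 2, 4) · [3] (1, 0, 1, 4) · [4] (1, 0, 2, 4) · [5] (1, 0, 2, 4)

The 5 indices split into 2 linkage classes (same alcove rep ⇔ same W_7-dot-orbit):

[[1, 2, 4, 5], [3]]


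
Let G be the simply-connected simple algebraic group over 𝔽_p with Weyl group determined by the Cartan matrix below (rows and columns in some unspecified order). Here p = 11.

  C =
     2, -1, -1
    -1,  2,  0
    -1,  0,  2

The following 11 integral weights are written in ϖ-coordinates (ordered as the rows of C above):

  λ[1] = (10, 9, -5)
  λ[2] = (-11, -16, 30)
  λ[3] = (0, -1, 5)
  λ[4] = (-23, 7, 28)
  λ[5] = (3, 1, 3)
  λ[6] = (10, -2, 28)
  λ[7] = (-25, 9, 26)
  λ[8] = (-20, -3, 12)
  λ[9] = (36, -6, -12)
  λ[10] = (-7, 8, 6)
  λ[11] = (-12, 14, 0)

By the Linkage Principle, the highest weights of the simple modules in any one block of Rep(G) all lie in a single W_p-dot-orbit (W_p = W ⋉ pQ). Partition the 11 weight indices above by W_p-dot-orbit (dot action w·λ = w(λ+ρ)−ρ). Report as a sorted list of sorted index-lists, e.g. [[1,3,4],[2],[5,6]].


A_3 Cartan matrix, 3 simple roots permuted; ρ=(1,1,1).

Folding the 11 weights λ_j+ρ into Ā_11 (reps in the given 3-coord order):

  λ_1 → (1, 0, 6) · λ_2 → (6, 3, 1) · λ_3 → (1, 0, 6) · λ_4 → (4, 3, 4) · λ_5 → (4, 2, 4) · λ_6 → (1, 0, 6) · λ_7 → (2, 1, 6) · λ_8 → (2, 1, 6) · λ_9 → (1, 0, 6) · λ_10 → (6, 3, 1) · λ_11 → (1, 0, 6)

Linkage partition of the 11 weights (5 classes, p=11):

[[1, 3, 6, 9, 11], [2, 10], [4], [5], [7, 8]]
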